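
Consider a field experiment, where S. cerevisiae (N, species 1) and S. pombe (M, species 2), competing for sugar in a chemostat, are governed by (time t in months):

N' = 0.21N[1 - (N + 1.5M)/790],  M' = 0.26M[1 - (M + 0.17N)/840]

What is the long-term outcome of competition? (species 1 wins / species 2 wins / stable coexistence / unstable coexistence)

species 2 excludes species 1

Compare the nullcline intercepts: K1/α12 = 790/1.5 = 527 < K2 = 840; K2/α21 = 840/0.17 = 4940 > K1 = 790.
Since the inequalities point opposite ways, species 2 can invade but species 1 cannot.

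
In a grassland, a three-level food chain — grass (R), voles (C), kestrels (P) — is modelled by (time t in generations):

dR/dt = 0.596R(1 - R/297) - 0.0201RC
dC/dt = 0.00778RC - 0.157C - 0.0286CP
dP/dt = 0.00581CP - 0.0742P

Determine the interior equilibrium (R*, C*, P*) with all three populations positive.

From dP/dt = 0: 0.00581C* = 0.0742, so C* = 12.8.
From dR/dt = 0: 0.596(1 - R*/297) = 0.0201·12.8, giving R* = 297·(1 - 0.431) = 169.
From dC/dt = 0: 0.00778·169 - 0.157 = 0.0286P*, so P* = 1.16/0.0286 = 40.5.

R* ≈ 169, C* ≈ 12.8, P* ≈ 40.5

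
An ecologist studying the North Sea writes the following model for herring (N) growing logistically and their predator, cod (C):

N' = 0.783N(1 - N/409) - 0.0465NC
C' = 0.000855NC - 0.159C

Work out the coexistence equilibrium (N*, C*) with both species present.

From dC/dt = 0 with C > 0: 0.000855N* = 0.159, so N* = 186.
Substitute into dN/dt = 0: 0.783(1 - 186/409) = 0.0465C*.
The bracket is 0.545, giving C* = 0.427/0.0465 = 9.18.

N* ≈ 186, C* ≈ 9.18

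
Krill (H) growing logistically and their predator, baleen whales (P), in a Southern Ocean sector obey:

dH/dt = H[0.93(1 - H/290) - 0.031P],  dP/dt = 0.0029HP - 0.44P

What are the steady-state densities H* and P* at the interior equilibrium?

H* ≈ 152, P* ≈ 14.3

From dP/dt = 0 with P > 0: 0.0029H* = 0.44, so H* = 152.
Substitute into dH/dt = 0: 0.93(1 - 152/290) = 0.031P*.
The bracket is 0.477, giving P* = 0.443/0.031 = 14.3.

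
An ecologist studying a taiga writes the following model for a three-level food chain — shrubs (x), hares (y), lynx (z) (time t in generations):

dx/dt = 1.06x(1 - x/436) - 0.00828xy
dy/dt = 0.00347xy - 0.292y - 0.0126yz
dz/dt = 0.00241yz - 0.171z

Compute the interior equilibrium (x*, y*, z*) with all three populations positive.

x* ≈ 194, y* ≈ 71, z* ≈ 30.3

From dz/dt = 0: 0.00241y* = 0.171, so y* = 71.
From dx/dt = 0: 1.06(1 - x*/436) = 0.00828·71, giving x* = 436·(1 - 0.554) = 194.
From dy/dt = 0: 0.00347·194 - 0.292 = 0.0126z*, so z* = 0.382/0.0126 = 30.3.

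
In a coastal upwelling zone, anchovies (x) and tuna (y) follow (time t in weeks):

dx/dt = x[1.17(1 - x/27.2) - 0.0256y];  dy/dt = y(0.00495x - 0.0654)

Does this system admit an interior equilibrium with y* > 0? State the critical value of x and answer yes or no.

Threshold x = 13.2; K > 13.2, so yes, the predator persists.

The predator equation gives dy/dt > 0 only when x > 0.0654/0.00495 = 13.2.
Without the predator, x → K = 27.2. Since 27.2 > 13.2, the predator can invade and persist.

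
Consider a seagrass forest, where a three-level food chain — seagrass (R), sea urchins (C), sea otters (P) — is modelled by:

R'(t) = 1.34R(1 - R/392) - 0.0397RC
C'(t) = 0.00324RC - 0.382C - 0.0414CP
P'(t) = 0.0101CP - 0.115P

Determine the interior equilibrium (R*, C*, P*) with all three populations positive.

R* ≈ 260, C* ≈ 11.4, P* ≈ 11.1

From dP/dt = 0: 0.0101C* = 0.115, so C* = 11.4.
From dR/dt = 0: 1.34(1 - R*/392) = 0.0397·11.4, giving R* = 392·(1 - 0.337) = 260.
From dC/dt = 0: 0.00324·260 - 0.382 = 0.0414P*, so P* = 0.46/0.0414 = 11.1.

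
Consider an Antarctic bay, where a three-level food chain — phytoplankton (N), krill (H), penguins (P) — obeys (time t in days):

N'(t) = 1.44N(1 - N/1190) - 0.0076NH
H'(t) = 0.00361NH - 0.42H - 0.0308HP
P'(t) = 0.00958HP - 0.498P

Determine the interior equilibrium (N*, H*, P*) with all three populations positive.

From dP/dt = 0: 0.00958H* = 0.498, so H* = 52.
From dN/dt = 0: 1.44(1 - N*/1190) = 0.0076·52, giving N* = 1190·(1 - 0.274) = 864.
From dH/dt = 0: 0.00361·864 - 0.42 = 0.0308P*, so P* = 2.7/0.0308 = 87.6.

N* ≈ 864, H* ≈ 52, P* ≈ 87.6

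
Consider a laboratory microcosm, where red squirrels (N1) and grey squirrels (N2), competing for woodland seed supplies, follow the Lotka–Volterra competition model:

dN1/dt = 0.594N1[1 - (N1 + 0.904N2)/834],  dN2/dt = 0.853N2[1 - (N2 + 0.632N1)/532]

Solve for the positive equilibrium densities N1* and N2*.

Setting both brackets to zero gives the nullclines N1 + 0.904N2 = 834 and 0.632N1 + N2 = 532.
Substituting N2 = 532 - 0.632N1 into the first: N1(1 - 0.904·0.632) = 834 - 0.904·532.
So N1* = 353/0.429 = 824, and then N2* = 532 - 0.632·824 = 11.5.

N1* ≈ 824, N2* ≈ 11.5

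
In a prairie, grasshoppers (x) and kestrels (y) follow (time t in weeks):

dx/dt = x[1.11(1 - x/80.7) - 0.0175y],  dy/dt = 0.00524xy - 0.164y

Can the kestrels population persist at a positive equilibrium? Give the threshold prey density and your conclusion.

Threshold x = 31.3; K > 31.3, so yes, the predator persists.

The predator equation gives dy/dt > 0 only when x > 0.164/0.00524 = 31.3.
Without the predator, x → K = 80.7. Since 80.7 > 31.3, the predator can invade and persist.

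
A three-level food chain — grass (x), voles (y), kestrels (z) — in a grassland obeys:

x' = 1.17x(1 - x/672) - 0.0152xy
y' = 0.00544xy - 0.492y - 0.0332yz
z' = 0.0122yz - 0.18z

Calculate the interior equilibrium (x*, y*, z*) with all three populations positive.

x* ≈ 543, y* ≈ 14.8, z* ≈ 74.2

From dz/dt = 0: 0.0122y* = 0.18, so y* = 14.8.
From dx/dt = 0: 1.17(1 - x*/672) = 0.0152·14.8, giving x* = 672·(1 - 0.192) = 543.
From dy/dt = 0: 0.00544·543 - 0.492 = 0.0332z*, so z* = 2.46/0.0332 = 74.2.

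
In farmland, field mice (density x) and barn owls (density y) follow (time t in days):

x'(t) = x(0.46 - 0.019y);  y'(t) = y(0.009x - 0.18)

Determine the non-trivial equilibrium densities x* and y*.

x* ≈ 20, y* ≈ 24.2

Set dy/dt = 0 with y > 0: 0.009x - 0.18 = 0, so x* = 0.18/0.009 = 20.
Set dx/dt = 0 with x > 0: 0.46 - 0.019y = 0, so y* = 0.46/0.019 = 24.2.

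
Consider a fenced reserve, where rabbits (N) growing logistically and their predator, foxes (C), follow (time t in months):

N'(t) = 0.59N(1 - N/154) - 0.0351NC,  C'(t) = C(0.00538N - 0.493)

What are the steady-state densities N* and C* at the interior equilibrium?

From dC/dt = 0 with C > 0: 0.00538N* = 0.493, so N* = 91.6.
Substitute into dN/dt = 0: 0.59(1 - 91.6/154) = 0.0351C*.
The bracket is 0.405, giving C* = 0.239/0.0351 = 6.81.

N* ≈ 91.6, C* ≈ 6.81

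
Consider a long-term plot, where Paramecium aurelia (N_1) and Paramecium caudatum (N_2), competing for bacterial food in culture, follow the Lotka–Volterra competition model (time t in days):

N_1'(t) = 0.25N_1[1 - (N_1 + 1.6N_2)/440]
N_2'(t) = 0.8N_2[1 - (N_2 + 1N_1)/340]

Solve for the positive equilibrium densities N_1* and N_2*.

N_1* ≈ 173, N_2* ≈ 167

Setting both brackets to zero gives the nullclines N_1 + 1.6N_2 = 440 and 1N_1 + N_2 = 340.
Substituting N_2 = 340 - 1N_1 into the first: N_1(1 - 1.6·1) = 440 - 1.6·340.
So N_1* = -104/-0.6 = 173, and then N_2* = 340 - 1·173 = 167.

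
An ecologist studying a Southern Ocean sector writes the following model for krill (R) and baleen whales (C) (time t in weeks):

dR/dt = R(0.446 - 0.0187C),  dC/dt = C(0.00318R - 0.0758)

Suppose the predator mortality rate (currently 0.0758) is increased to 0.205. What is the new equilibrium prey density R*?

R* ≈ 64.5

At the interior fixed point, setting dC/dt = 0 with C > 0 fixes R* = (predator death rate)/(RC coefficient) — independent of the other coefficients.
With the change, R* = 0.205/0.00318 = 64.5; it rises from 23.8.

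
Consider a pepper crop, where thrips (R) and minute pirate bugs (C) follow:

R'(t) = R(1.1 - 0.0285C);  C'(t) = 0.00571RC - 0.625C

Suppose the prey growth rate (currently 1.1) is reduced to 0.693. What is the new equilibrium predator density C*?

At the interior fixed point, setting dR/dt = 0 with R > 0 fixes C* = (prey growth rate)/(RC coefficient) — independent of the other coefficients.
With the change, C* = 0.693/0.0285 = 24.3; it falls from 38.6.

C* ≈ 24.3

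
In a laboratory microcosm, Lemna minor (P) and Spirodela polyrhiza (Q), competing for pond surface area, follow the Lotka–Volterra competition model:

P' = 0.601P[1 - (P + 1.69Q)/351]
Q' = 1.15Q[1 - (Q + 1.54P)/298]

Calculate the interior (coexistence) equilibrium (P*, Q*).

P* ≈ 95.2, Q* ≈ 151

Setting both brackets to zero gives the nullclines P + 1.69Q = 351 and 1.54P + Q = 298.
Substituting Q = 298 - 1.54P into the first: P(1 - 1.69·1.54) = 351 - 1.69·298.
So P* = -153/-1.6 = 95.2, and then Q* = 298 - 1.54·95.2 = 151.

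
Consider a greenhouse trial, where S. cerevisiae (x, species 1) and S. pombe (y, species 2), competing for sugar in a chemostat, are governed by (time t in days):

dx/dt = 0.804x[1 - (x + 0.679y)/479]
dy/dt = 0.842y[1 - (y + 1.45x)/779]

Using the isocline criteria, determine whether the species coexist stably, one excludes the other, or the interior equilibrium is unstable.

Compare the nullcline intercepts: K1/α12 = 479/0.679 = 705 < K2 = 779; K2/α21 = 779/1.45 = 537 > K1 = 479.
Since the inequalities point opposite ways, species 2 can invade but species 1 cannot.

species 2 excludes species 1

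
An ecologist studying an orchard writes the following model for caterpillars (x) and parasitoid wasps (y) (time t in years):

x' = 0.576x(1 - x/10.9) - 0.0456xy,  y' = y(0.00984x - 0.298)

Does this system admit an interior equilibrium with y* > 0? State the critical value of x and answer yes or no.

Threshold x = 30.3; K < 30.3, so no, the predator goes extinct.

The predator equation gives dy/dt > 0 only when x > 0.298/0.00984 = 30.3.
Without the predator, x → K = 10.9. Since 10.9 < 30.3, the predator cannot invade.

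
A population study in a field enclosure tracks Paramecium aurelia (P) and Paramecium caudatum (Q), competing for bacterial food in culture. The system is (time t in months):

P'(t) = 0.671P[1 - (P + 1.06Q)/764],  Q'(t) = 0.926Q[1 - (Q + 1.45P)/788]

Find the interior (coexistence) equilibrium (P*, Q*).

Setting both brackets to zero gives the nullclines P + 1.06Q = 764 and 1.45P + Q = 788.
Substituting Q = 788 - 1.45P into the first: P(1 - 1.06·1.45) = 764 - 1.06·788.
So P* = -71.3/-0.537 = 133, and then Q* = 788 - 1.45·133 = 596.

P* ≈ 133, Q* ≈ 596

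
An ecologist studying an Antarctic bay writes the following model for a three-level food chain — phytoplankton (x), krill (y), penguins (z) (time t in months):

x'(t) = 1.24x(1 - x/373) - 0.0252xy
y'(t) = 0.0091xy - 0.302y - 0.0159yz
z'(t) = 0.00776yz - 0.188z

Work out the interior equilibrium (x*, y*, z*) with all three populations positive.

x* ≈ 189, y* ≈ 24.2, z* ≈ 89.4

From dz/dt = 0: 0.00776y* = 0.188, so y* = 24.2.
From dx/dt = 0: 1.24(1 - x*/373) = 0.0252·24.2, giving x* = 373·(1 - 0.492) = 189.
From dy/dt = 0: 0.0091·189 - 0.302 = 0.0159z*, so z* = 1.42/0.0159 = 89.4.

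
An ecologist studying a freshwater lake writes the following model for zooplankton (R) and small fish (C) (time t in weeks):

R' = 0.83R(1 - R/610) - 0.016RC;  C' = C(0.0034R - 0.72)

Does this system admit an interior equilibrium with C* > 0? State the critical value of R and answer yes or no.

Threshold R = 212; K > 212, so yes, the predator persists.

The predator equation gives dC/dt > 0 only when R > 0.72/0.0034 = 212.
Without the predator, R → K = 610. Since 610 > 212, the predator can invade and persist.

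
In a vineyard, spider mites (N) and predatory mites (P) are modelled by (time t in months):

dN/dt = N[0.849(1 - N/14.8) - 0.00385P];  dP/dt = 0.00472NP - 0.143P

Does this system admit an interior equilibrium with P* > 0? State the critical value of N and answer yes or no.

The predator equation gives dP/dt > 0 only when N > 0.143/0.00472 = 30.3.
Without the predator, N → K = 14.8. Since 14.8 < 30.3, the predator cannot invade.

Threshold N = 30.3; K < 30.3, so no, the predator goes extinct.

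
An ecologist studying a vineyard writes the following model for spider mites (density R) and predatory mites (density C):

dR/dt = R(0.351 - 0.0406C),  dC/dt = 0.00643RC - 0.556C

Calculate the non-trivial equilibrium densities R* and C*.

Set dC/dt = 0 with C > 0: 0.00643R - 0.556 = 0, so R* = 0.556/0.00643 = 86.5.
Set dR/dt = 0 with R > 0: 0.351 - 0.0406C = 0, so C* = 0.351/0.0406 = 8.65.

R* ≈ 86.5, C* ≈ 8.65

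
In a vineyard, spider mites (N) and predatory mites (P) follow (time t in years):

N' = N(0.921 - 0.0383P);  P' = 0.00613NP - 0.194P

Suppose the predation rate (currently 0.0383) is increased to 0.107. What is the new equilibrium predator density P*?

P* ≈ 8.61

At the interior fixed point, setting dN/dt = 0 with N > 0 fixes P* = (prey growth rate)/(NP coefficient) — independent of the other coefficients.
With the change, P* = 0.921/0.107 = 8.61; it falls from 24.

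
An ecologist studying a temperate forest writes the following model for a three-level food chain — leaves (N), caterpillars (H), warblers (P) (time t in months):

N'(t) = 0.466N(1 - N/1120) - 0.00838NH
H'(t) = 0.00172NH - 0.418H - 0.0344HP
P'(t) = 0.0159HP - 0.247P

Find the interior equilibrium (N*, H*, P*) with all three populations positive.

From dP/dt = 0: 0.0159H* = 0.247, so H* = 15.5.
From dN/dt = 0: 0.466(1 - N*/1120) = 0.00838·15.5, giving N* = 1120·(1 - 0.279) = 807.
From dH/dt = 0: 0.00172·807 - 0.418 = 0.0344P*, so P* = 0.97/0.0344 = 28.2.

N* ≈ 807, H* ≈ 15.5, P* ≈ 28.2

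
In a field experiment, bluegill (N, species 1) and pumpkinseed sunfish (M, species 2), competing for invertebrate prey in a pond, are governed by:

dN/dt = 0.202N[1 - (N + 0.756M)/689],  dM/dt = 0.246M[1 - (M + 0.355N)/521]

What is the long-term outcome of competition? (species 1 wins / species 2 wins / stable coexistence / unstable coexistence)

stable coexistence

Compare the nullcline intercepts: K1/α12 = 689/0.756 = 911 > K2 = 521; K2/α21 = 521/0.355 = 1470 > K1 = 689.
Since both inequalities hold, each species can invade when rare, so the interior equilibrium is stable.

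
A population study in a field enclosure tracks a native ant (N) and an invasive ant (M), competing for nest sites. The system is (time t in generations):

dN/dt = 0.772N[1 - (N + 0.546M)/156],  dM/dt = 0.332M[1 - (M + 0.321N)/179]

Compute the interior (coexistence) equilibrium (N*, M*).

N* ≈ 70.6, M* ≈ 156

Setting both brackets to zero gives the nullclines N + 0.546M = 156 and 0.321N + M = 179.
Substituting M = 179 - 0.321N into the first: N(1 - 0.546·0.321) = 156 - 0.546·179.
So N* = 58.3/0.825 = 70.6, and then M* = 179 - 0.321·70.6 = 156.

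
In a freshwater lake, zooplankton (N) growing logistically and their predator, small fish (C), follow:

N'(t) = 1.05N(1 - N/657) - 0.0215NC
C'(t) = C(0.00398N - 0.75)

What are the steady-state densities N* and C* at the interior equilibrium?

From dC/dt = 0 with C > 0: 0.00398N* = 0.75, so N* = 188.
Substitute into dN/dt = 0: 1.05(1 - 188/657) = 0.0215C*.
The bracket is 0.713, giving C* = 0.749/0.0215 = 34.8.

N* ≈ 188, C* ≈ 34.8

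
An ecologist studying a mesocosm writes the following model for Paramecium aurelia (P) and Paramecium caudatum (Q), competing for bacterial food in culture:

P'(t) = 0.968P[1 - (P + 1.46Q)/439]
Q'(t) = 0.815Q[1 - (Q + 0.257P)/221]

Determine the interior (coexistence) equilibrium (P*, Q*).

P* ≈ 186, Q* ≈ 173

Setting both brackets to zero gives the nullclines P + 1.46Q = 439 and 0.257P + Q = 221.
Substituting Q = 221 - 0.257P into the first: P(1 - 1.46·0.257) = 439 - 1.46·221.
So P* = 116/0.625 = 186, and then Q* = 221 - 0.257·186 = 173.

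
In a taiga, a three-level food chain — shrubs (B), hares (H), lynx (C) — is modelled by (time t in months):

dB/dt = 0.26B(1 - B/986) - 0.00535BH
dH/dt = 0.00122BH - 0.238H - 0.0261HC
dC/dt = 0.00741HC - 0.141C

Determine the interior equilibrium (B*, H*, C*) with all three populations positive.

From dC/dt = 0: 0.00741H* = 0.141, so H* = 19.
From dB/dt = 0: 0.26(1 - B*/986) = 0.00535·19, giving B* = 986·(1 - 0.392) = 600.
From dH/dt = 0: 0.00122·600 - 0.238 = 0.0261C*, so C* = 0.494/0.0261 = 18.9.

B* ≈ 600, H* ≈ 19, C* ≈ 18.9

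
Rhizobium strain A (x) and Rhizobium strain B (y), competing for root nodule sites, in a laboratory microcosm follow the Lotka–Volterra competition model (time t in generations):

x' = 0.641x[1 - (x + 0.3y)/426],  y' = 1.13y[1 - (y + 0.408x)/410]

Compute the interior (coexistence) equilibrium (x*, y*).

x* ≈ 345, y* ≈ 269

Setting both brackets to zero gives the nullclines x + 0.3y = 426 and 0.408x + y = 410.
Substituting y = 410 - 0.408x into the first: x(1 - 0.3·0.408) = 426 - 0.3·410.
So x* = 303/0.878 = 345, and then y* = 410 - 0.408·345 = 269.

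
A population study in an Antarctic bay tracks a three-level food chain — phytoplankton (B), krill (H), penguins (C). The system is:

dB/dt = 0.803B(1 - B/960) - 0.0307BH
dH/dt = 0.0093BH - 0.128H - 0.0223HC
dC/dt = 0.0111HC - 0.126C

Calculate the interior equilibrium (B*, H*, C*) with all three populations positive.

From dC/dt = 0: 0.0111H* = 0.126, so H* = 11.4.
From dB/dt = 0: 0.803(1 - B*/960) = 0.0307·11.4, giving B* = 960·(1 - 0.434) = 543.
From dH/dt = 0: 0.0093·543 - 0.128 = 0.0223C*, so C* = 4.93/0.0223 = 221.

B* ≈ 543, H* ≈ 11.4, C* ≈ 221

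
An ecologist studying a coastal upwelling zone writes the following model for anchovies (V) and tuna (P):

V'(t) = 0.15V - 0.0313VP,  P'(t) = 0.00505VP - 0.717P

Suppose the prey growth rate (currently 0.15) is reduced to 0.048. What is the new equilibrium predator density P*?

At the interior fixed point, setting dV/dt = 0 with V > 0 fixes P* = (prey growth rate)/(VP coefficient) — independent of the other coefficients.
With the change, P* = 0.048/0.0313 = 1.53; it falls from 4.79.

P* ≈ 1.53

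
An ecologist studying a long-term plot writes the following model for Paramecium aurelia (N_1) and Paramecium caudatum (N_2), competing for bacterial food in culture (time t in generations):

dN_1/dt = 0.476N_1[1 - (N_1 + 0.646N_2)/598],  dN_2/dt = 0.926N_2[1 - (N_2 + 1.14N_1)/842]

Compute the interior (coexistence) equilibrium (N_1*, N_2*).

Setting both brackets to zero gives the nullclines N_1 + 0.646N_2 = 598 and 1.14N_1 + N_2 = 842.
Substituting N_2 = 842 - 1.14N_1 into the first: N_1(1 - 0.646·1.14) = 598 - 0.646·842.
So N_1* = 54.1/0.264 = 205, and then N_2* = 842 - 1.14·205 = 608.

N_1* ≈ 205, N_2* ≈ 608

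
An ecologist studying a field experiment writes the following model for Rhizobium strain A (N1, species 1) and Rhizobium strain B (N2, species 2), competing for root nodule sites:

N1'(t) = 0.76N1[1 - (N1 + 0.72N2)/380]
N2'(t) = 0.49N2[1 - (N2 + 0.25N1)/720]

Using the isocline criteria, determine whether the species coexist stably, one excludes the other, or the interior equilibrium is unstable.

Compare the nullcline intercepts: K1/α12 = 380/0.72 = 528 < K2 = 720; K2/α21 = 720/0.25 = 2880 > K1 = 380.
Since the inequalities point opposite ways, species 2 can invade but species 1 cannot.

species 2 excludes species 1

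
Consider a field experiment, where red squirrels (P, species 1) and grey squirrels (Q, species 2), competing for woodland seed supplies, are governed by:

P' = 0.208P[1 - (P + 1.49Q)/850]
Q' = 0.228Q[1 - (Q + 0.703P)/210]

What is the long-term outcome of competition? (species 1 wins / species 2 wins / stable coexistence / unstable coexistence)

Compare the nullcline intercepts: K1/α12 = 850/1.49 = 570 > K2 = 210; K2/α21 = 210/0.703 = 299 < K1 = 850.
Since the inequalities point opposite ways, species 1 can invade but species 2 cannot.

species 1 excludes species 2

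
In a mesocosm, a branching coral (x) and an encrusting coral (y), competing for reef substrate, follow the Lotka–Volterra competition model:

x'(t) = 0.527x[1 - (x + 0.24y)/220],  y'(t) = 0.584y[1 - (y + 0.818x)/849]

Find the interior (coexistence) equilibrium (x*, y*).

x* ≈ 20.2, y* ≈ 832

Setting both brackets to zero gives the nullclines x + 0.24y = 220 and 0.818x + y = 849.
Substituting y = 849 - 0.818x into the first: x(1 - 0.24·0.818) = 220 - 0.24·849.
So x* = 16.2/0.804 = 20.2, and then y* = 849 - 0.818·20.2 = 832.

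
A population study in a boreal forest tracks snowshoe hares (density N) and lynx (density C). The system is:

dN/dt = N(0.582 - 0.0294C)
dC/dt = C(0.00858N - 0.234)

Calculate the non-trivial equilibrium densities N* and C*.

N* ≈ 27.3, C* ≈ 19.8

Set dC/dt = 0 with C > 0: 0.00858N - 0.234 = 0, so N* = 0.234/0.00858 = 27.3.
Set dN/dt = 0 with N > 0: 0.582 - 0.0294C = 0, so C* = 0.582/0.0294 = 19.8.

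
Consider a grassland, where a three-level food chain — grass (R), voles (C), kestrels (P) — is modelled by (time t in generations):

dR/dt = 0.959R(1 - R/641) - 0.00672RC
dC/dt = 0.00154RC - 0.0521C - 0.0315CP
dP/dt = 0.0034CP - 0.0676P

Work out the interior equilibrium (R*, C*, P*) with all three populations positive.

R* ≈ 552, C* ≈ 19.9, P* ≈ 25.3

From dP/dt = 0: 0.0034C* = 0.0676, so C* = 19.9.
From dR/dt = 0: 0.959(1 - R*/641) = 0.00672·19.9, giving R* = 641·(1 - 0.139) = 552.
From dC/dt = 0: 0.00154·552 - 0.0521 = 0.0315P*, so P* = 0.798/0.0315 = 25.3.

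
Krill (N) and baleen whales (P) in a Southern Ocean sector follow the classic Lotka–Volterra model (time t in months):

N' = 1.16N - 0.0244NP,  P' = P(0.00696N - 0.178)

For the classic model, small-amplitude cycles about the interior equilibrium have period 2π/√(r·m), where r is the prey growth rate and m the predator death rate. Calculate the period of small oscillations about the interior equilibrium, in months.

Here r = 1.16 and m = 0.178, so r·m = 0.206.
ω = √0.206 = 0.454 per month, hence T = 2π/ω ≈ 13.8 months.

T ≈ 13.8 months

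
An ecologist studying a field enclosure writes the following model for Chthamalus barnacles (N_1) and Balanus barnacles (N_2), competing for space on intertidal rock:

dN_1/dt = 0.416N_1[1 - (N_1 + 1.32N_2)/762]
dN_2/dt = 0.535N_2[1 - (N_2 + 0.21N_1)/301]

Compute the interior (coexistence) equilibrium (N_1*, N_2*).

N_1* ≈ 505, N_2* ≈ 195

Setting both brackets to zero gives the nullclines N_1 + 1.32N_2 = 762 and 0.21N_1 + N_2 = 301.
Substituting N_2 = 301 - 0.21N_1 into the first: N_1(1 - 1.32·0.21) = 762 - 1.32·301.
So N_1* = 365/0.723 = 505, and then N_2* = 301 - 0.21·505 = 195.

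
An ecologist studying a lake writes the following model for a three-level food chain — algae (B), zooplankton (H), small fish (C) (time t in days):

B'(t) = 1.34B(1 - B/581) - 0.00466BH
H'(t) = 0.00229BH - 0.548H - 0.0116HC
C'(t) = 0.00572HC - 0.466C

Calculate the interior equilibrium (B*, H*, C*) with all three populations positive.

From dC/dt = 0: 0.00572H* = 0.466, so H* = 81.5.
From dB/dt = 0: 1.34(1 - B*/581) = 0.00466·81.5, giving B* = 581·(1 - 0.283) = 416.
From dH/dt = 0: 0.00229·416 - 0.548 = 0.0116C*, so C* = 0.406/0.0116 = 35.

B* ≈ 416, H* ≈ 81.5, C* ≈ 35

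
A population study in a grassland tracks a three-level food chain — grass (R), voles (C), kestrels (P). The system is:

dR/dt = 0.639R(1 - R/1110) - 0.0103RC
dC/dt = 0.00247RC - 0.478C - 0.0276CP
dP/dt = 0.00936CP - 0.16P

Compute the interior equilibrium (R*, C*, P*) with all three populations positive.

From dP/dt = 0: 0.00936C* = 0.16, so C* = 17.1.
From dR/dt = 0: 0.639(1 - R*/1110) = 0.0103·17.1, giving R* = 1110·(1 - 0.276) = 804.
From dC/dt = 0: 0.00247·804 - 0.478 = 0.0276P*, so P* = 1.51/0.0276 = 54.6.

R* ≈ 804, C* ≈ 17.1, P* ≈ 54.6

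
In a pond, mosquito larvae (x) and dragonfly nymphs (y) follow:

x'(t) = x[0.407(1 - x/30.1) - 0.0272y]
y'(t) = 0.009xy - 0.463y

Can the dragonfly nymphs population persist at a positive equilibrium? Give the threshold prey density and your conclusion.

The predator equation gives dy/dt > 0 only when x > 0.463/0.009 = 51.4.
Without the predator, x → K = 30.1. Since 30.1 < 51.4, the predator cannot invade.

Threshold x = 51.4; K < 51.4, so no, the predator goes extinct.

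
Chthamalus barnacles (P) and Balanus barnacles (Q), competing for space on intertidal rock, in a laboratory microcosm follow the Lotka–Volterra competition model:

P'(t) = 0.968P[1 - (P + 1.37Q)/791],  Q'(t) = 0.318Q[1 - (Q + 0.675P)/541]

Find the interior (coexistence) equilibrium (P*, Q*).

P* ≈ 662, Q* ≈ 94

Setting both brackets to zero gives the nullclines P + 1.37Q = 791 and 0.675P + Q = 541.
Substituting Q = 541 - 0.675P into the first: P(1 - 1.37·0.675) = 791 - 1.37·541.
So P* = 49.8/0.0752 = 662, and then Q* = 541 - 0.675·662 = 94.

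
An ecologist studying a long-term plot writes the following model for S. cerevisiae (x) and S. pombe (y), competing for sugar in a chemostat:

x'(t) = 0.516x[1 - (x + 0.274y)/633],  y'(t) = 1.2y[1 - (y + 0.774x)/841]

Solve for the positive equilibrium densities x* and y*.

Setting both brackets to zero gives the nullclines x + 0.274y = 633 and 0.774x + y = 841.
Substituting y = 841 - 0.774x into the first: x(1 - 0.274·0.774) = 633 - 0.274·841.
So x* = 403/0.788 = 511, and then y* = 841 - 0.774·511 = 446.

x* ≈ 511, y* ≈ 446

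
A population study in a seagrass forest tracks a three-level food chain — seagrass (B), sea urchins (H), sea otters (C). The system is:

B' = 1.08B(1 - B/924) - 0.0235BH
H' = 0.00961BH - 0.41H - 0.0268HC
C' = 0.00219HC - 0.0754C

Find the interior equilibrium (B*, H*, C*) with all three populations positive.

From dC/dt = 0: 0.00219H* = 0.0754, so H* = 34.4.
From dB/dt = 0: 1.08(1 - B*/924) = 0.0235·34.4, giving B* = 924·(1 - 0.749) = 232.
From dH/dt = 0: 0.00961·232 - 0.41 = 0.0268C*, so C* = 1.82/0.0268 = 67.8.

B* ≈ 232, H* ≈ 34.4, C* ≈ 67.8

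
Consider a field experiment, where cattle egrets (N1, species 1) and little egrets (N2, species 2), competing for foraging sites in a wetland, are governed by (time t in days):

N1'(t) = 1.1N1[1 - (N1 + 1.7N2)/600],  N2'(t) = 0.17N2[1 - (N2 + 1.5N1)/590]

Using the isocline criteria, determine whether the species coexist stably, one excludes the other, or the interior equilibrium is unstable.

unstable coexistence (outcome depends on initial conditions)

Compare the nullcline intercepts: K1/α12 = 600/1.7 = 353 < K2 = 590; K2/α21 = 590/1.5 = 393 < K1 = 600.
Since both are reversed, neither can invade when rare; the interior point is a saddle.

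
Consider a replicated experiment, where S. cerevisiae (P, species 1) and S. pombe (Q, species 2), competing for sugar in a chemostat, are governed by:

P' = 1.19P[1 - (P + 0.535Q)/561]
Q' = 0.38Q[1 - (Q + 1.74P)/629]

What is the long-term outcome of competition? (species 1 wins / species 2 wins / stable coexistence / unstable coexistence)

species 1 excludes species 2

Compare the nullcline intercepts: K1/α12 = 561/0.535 = 1050 > K2 = 629; K2/α21 = 629/1.74 = 361 < K1 = 561.
Since the inequalities point opposite ways, species 1 can invade but species 2 cannot.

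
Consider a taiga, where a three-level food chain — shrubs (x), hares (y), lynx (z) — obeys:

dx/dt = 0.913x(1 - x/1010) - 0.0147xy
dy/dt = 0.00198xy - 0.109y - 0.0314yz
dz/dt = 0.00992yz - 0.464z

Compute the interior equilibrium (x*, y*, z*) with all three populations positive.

From dz/dt = 0: 0.00992y* = 0.464, so y* = 46.8.
From dx/dt = 0: 0.913(1 - x*/1010) = 0.0147·46.8, giving x* = 1010·(1 - 0.753) = 249.
From dy/dt = 0: 0.00198·249 - 0.109 = 0.0314z*, so z* = 0.385/0.0314 = 12.3.

x* ≈ 249, y* ≈ 46.8, z* ≈ 12.3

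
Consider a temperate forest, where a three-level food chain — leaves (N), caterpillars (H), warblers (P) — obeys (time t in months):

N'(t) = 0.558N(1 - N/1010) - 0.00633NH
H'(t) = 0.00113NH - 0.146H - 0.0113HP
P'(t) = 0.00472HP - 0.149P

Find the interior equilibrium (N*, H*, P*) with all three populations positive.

N* ≈ 648, H* ≈ 31.6, P* ≈ 51.9

From dP/dt = 0: 0.00472H* = 0.149, so H* = 31.6.
From dN/dt = 0: 0.558(1 - N*/1010) = 0.00633·31.6, giving N* = 1010·(1 - 0.358) = 648.
From dH/dt = 0: 0.00113·648 - 0.146 = 0.0113P*, so P* = 0.587/0.0113 = 51.9.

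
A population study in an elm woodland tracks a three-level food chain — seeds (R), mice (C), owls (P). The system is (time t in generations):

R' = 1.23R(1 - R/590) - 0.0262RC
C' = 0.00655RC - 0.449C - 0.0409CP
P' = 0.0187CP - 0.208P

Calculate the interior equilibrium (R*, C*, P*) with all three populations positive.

R* ≈ 450, C* ≈ 11.1, P* ≈ 61.1

From dP/dt = 0: 0.0187C* = 0.208, so C* = 11.1.
From dR/dt = 0: 1.23(1 - R*/590) = 0.0262·11.1, giving R* = 590·(1 - 0.237) = 450.
From dC/dt = 0: 0.00655·450 - 0.449 = 0.0409P*, so P* = 2.5/0.0409 = 61.1.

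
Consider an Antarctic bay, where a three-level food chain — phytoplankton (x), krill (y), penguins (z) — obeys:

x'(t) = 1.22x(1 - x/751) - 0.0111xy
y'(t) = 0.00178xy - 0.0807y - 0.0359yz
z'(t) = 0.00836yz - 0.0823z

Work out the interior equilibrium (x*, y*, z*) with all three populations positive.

x* ≈ 684, y* ≈ 9.84, z* ≈ 31.7

From dz/dt = 0: 0.00836y* = 0.0823, so y* = 9.84.
From dx/dt = 0: 1.22(1 - x*/751) = 0.0111·9.84, giving x* = 751·(1 - 0.0896) = 684.
From dy/dt = 0: 0.00178·684 - 0.0807 = 0.0359z*, so z* = 1.14/0.0359 = 31.7.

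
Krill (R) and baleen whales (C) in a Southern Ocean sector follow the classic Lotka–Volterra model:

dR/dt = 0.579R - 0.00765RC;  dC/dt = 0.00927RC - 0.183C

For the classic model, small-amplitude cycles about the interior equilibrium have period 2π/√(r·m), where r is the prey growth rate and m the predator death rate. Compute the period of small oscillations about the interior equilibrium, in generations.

T ≈ 19.3 generations

Here r = 0.579 and m = 0.183, so r·m = 0.106.
ω = √0.106 = 0.326 per generation, hence T = 2π/ω ≈ 19.3 generations.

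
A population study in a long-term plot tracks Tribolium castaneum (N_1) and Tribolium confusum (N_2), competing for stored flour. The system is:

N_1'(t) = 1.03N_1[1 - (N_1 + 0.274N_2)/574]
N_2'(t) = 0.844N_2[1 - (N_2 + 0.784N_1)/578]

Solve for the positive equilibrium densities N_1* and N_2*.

N_1* ≈ 529, N_2* ≈ 163

Setting both brackets to zero gives the nullclines N_1 + 0.274N_2 = 574 and 0.784N_1 + N_2 = 578.
Substituting N_2 = 578 - 0.784N_1 into the first: N_1(1 - 0.274·0.784) = 574 - 0.274·578.
So N_1* = 416/0.785 = 529, and then N_2* = 578 - 0.784·529 = 163.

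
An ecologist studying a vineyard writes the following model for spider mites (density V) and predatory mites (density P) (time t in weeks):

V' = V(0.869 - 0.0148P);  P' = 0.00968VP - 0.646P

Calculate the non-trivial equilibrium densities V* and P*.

V* ≈ 66.7, P* ≈ 58.7

Set dP/dt = 0 with P > 0: 0.00968V - 0.646 = 0, so V* = 0.646/0.00968 = 66.7.
Set dV/dt = 0 with V > 0: 0.869 - 0.0148P = 0, so P* = 0.869/0.0148 = 58.7.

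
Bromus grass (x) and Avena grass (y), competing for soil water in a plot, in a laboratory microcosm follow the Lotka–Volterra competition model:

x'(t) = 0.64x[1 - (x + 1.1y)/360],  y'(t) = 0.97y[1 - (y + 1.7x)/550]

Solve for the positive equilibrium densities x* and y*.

Setting both brackets to zero gives the nullclines x + 1.1y = 360 and 1.7x + y = 550.
Substituting y = 550 - 1.7x into the first: x(1 - 1.1·1.7) = 360 - 1.1·550.
So x* = -245/-0.87 = 282, and then y* = 550 - 1.7·282 = 71.3.

x* ≈ 282, y* ≈ 71.3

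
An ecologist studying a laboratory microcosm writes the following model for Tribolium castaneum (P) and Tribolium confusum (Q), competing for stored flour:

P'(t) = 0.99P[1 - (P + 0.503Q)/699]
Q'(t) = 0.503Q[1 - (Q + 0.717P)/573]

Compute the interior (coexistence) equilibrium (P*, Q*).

P* ≈ 642, Q* ≈ 112

Setting both brackets to zero gives the nullclines P + 0.503Q = 699 and 0.717P + Q = 573.
Substituting Q = 573 - 0.717P into the first: P(1 - 0.503·0.717) = 699 - 0.503·573.
So P* = 411/0.639 = 642, and then Q* = 573 - 0.717·642 = 112.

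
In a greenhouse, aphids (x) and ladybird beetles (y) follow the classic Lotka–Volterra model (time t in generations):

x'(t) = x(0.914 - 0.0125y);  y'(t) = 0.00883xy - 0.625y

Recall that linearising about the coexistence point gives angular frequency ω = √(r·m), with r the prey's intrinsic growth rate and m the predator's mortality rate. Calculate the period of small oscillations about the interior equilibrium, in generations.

Here r = 0.914 and m = 0.625, so r·m = 0.571.
ω = √0.571 = 0.756 per generation, hence T = 2π/ω ≈ 8.31 generations.

T ≈ 8.31 generations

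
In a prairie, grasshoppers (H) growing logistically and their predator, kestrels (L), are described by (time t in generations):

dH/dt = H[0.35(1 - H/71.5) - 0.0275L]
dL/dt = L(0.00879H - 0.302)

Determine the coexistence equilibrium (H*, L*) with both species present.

From dL/dt = 0 with L > 0: 0.00879H* = 0.302, so H* = 34.4.
Substitute into dH/dt = 0: 0.35(1 - 34.4/71.5) = 0.0275L*.
The bracket is 0.519, giving L* = 0.182/0.0275 = 6.61.

H* ≈ 34.4, L* ≈ 6.61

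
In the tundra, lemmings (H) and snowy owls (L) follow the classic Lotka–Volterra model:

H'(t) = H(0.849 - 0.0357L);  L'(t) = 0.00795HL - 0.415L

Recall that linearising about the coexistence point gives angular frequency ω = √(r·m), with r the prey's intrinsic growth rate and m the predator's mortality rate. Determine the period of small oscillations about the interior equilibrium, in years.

Here r = 0.849 and m = 0.415, so r·m = 0.352.
ω = √0.352 = 0.594 per year, hence T = 2π/ω ≈ 10.6 years.

T ≈ 10.6 years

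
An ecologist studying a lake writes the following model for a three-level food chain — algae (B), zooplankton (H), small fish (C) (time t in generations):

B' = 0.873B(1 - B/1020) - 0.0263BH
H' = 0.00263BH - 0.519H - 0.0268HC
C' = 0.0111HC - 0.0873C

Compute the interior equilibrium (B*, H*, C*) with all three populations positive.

B* ≈ 778, H* ≈ 7.86, C* ≈ 57

From dC/dt = 0: 0.0111H* = 0.0873, so H* = 7.86.
From dB/dt = 0: 0.873(1 - B*/1020) = 0.0263·7.86, giving B* = 1020·(1 - 0.237) = 778.
From dH/dt = 0: 0.00263·778 - 0.519 = 0.0268C*, so C* = 1.53/0.0268 = 57.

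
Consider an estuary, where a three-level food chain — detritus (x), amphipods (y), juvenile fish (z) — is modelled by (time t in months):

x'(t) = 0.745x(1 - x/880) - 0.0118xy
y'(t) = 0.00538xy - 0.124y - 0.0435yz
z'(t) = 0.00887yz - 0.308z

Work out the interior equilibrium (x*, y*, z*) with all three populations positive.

x* ≈ 396, y* ≈ 34.7, z* ≈ 46.1

From dz/dt = 0: 0.00887y* = 0.308, so y* = 34.7.
From dx/dt = 0: 0.745(1 - x*/880) = 0.0118·34.7, giving x* = 880·(1 - 0.55) = 396.
From dy/dt = 0: 0.00538·396 - 0.124 = 0.0435z*, so z* = 2.01/0.0435 = 46.1.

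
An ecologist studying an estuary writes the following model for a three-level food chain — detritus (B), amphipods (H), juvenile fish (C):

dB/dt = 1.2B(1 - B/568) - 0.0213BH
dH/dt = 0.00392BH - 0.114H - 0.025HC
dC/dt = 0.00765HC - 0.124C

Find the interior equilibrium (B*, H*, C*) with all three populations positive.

B* ≈ 405, H* ≈ 16.2, C* ≈ 58.9

From dC/dt = 0: 0.00765H* = 0.124, so H* = 16.2.
From dB/dt = 0: 1.2(1 - B*/568) = 0.0213·16.2, giving B* = 568·(1 - 0.288) = 405.
From dH/dt = 0: 0.00392·405 - 0.114 = 0.025C*, so C* = 1.47/0.025 = 58.9.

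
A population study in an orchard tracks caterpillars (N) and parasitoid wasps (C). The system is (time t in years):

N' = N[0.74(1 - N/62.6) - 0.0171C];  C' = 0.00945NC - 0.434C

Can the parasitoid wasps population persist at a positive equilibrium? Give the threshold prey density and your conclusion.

The predator equation gives dC/dt > 0 only when N > 0.434/0.00945 = 45.9.
Without the predator, N → K = 62.6. Since 62.6 > 45.9, the predator can invade and persist.

Threshold N = 45.9; K > 45.9, so yes, the predator persists.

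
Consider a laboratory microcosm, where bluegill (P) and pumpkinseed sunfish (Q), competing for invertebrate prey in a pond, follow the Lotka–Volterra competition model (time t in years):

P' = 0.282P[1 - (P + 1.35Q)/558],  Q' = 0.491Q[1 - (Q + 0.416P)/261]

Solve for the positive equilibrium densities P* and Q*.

P* ≈ 469, Q* ≈ 65.9

Setting both brackets to zero gives the nullclines P + 1.35Q = 558 and 0.416P + Q = 261.
Substituting Q = 261 - 0.416P into the first: P(1 - 1.35·0.416) = 558 - 1.35·261.
So P* = 206/0.438 = 469, and then Q* = 261 - 0.416·469 = 65.9.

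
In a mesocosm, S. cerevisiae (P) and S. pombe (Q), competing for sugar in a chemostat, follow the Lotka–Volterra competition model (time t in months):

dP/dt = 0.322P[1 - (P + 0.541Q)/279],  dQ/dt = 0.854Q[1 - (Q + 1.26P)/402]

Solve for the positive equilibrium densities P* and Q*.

Setting both brackets to zero gives the nullclines P + 0.541Q = 279 and 1.26P + Q = 402.
Substituting Q = 402 - 1.26P into the first: P(1 - 0.541·1.26) = 279 - 0.541·402.
So P* = 61.5/0.318 = 193, and then Q* = 402 - 1.26·193 = 159.

P* ≈ 193, Q* ≈ 159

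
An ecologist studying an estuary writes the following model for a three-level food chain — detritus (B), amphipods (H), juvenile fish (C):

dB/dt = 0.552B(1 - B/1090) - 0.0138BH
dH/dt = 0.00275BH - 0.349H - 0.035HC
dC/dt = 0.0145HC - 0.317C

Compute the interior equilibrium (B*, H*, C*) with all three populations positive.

B* ≈ 494, H* ≈ 21.9, C* ≈ 28.9

From dC/dt = 0: 0.0145H* = 0.317, so H* = 21.9.
From dB/dt = 0: 0.552(1 - B*/1090) = 0.0138·21.9, giving B* = 1090·(1 - 0.547) = 494.
From dH/dt = 0: 0.00275·494 - 0.349 = 0.035C*, so C* = 1.01/0.035 = 28.9.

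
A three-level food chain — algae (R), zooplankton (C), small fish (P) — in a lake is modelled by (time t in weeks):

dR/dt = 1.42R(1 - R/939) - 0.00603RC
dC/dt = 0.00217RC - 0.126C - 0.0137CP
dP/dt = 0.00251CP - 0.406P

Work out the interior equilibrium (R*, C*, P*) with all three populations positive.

R* ≈ 294, C* ≈ 162, P* ≈ 37.4

From dP/dt = 0: 0.00251C* = 0.406, so C* = 162.
From dR/dt = 0: 1.42(1 - R*/939) = 0.00603·162, giving R* = 939·(1 - 0.687) = 294.
From dC/dt = 0: 0.00217·294 - 0.126 = 0.0137P*, so P* = 0.512/0.0137 = 37.4.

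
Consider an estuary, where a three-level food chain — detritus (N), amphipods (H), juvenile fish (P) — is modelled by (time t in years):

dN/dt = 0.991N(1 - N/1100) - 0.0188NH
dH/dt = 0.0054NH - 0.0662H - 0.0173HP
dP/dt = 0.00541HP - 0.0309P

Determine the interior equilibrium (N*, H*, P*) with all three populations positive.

N* ≈ 981, H* ≈ 5.71, P* ≈ 302

From dP/dt = 0: 0.00541H* = 0.0309, so H* = 5.71.
From dN/dt = 0: 0.991(1 - N*/1100) = 0.0188·5.71, giving N* = 1100·(1 - 0.108) = 981.
From dH/dt = 0: 0.0054·981 - 0.0662 = 0.0173P*, so P* = 5.23/0.0173 = 302.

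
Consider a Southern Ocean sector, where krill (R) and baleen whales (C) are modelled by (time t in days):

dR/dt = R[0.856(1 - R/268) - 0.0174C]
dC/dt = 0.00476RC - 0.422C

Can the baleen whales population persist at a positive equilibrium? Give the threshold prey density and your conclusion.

Threshold R = 88.7; K > 88.7, so yes, the predator persists.

The predator equation gives dC/dt > 0 only when R > 0.422/0.00476 = 88.7.
Without the predator, R → K = 268. Since 268 > 88.7, the predator can invade and persist.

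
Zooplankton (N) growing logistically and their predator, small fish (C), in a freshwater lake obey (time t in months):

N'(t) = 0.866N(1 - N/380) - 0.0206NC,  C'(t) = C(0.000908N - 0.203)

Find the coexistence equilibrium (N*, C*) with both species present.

N* ≈ 224, C* ≈ 17.3

From dC/dt = 0 with C > 0: 0.000908N* = 0.203, so N* = 224.
Substitute into dN/dt = 0: 0.866(1 - 224/380) = 0.0206C*.
The bracket is 0.412, giving C* = 0.356/0.0206 = 17.3.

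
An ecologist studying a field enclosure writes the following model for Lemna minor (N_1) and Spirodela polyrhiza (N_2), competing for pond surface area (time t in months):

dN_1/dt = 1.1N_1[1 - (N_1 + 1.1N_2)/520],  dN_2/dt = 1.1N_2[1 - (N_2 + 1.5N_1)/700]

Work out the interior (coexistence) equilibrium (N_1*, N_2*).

Setting both brackets to zero gives the nullclines N_1 + 1.1N_2 = 520 and 1.5N_1 + N_2 = 700.
Substituting N_2 = 700 - 1.5N_1 into the first: N_1(1 - 1.1·1.5) = 520 - 1.1·700.
So N_1* = -250/-0.65 = 385, and then N_2* = 700 - 1.5·385 = 123.

N_1* ≈ 385, N_2* ≈ 123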